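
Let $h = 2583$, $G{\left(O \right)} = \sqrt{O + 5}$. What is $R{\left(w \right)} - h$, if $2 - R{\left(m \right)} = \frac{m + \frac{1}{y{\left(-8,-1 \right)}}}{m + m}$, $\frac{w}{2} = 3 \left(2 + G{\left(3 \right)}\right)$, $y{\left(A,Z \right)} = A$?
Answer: $- \frac{495649}{192} + \frac{\sqrt{2}}{192} \approx -2581.5$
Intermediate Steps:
$G{\left(O \right)} = \sqrt{5 + O}$
$w = 12 + 12 \sqrt{2}$ ($w = 2 \cdot 3 \left(2 + \sqrt{5 + 3}\right) = 2 \cdot 3 \left(2 + \sqrt{8}\right) = 2 \cdot 3 \left(2 + 2 \sqrt{2}\right) = 2 \left(6 + 6 \sqrt{2}\right) = 12 + 12 \sqrt{2} \approx 28.971$)
$R{\left(m \right)} = 2 - \frac{- \frac{1}{8} + m}{2 m}$ ($R{\left(m \right)} = 2 - \frac{m + \frac{1}{-8}}{m + m} = 2 - \frac{m - \frac{1}{8}}{2 m} = 2 - \left(- \frac{1}{8} + m\right) \frac{1}{2 m} = 2 - \frac{- \frac{1}{8} + m}{2 m}$)
$R{\left(w \right)} - h = \frac{1 + 24 \left(12 + 12 \sqrt{2}\right)}{16 \left(12 + 12 \sqrt{2}\right)} - 2583 = \frac{1 + \left(288 + 288 \sqrt{2}\right)}{16 \left(12 + 12 \sqrt{2}\right)} - 2583 = \frac{289 + 288 \sqrt{2}}{16 \left(12 + 12 \sqrt{2}\right)} - 2583 = -2583 + \frac{289 + 288 \sqrt{2}}{16 \left(12 + 12 \sqrt{2}\right)}$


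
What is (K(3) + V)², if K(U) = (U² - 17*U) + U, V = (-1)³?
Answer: 1600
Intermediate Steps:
V = -1
K(U) = U² - 16*U
(K(3) + V)² = (3*(-16 + 3) - 1)² = (3*(-13) - 1)² = (-39 - 1)² = (-40)² = 1600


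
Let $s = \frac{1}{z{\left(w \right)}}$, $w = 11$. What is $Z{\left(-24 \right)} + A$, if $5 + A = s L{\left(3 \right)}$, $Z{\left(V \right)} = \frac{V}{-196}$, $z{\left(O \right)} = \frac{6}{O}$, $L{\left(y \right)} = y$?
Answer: $\frac{61}{98} \approx 0.62245$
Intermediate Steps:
$Z{\left(V \right)} = - \frac{V}{196}$ ($Z{\left(V \right)} = V \left(- \frac{1}{196}\right) = - \frac{V}{196}$)
$s = \frac{11}{6}$ ($s = \frac{1}{6 \cdot \frac{1}{11}} = \frac{1}{\frac{6}{11}} = \frac{11}{6} \approx 1.8333$)
$A = \frac{1}{2}$ ($A = -5 + \frac{11}{6} \cdot 3 = -5 + \frac{11}{2} = \frac{1}{2} \approx 0.5$)
$Z{\left(-24 \right)} + A = \left(- \frac{1}{196}\right) \left(-24\right) + \frac{1}{2} = \frac{6}{49} + \frac{1}{2} = \frac{61}{98}$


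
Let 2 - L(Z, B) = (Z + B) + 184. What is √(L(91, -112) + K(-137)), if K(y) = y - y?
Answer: I*√161 ≈ 12.689*I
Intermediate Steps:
L(Z, B) = -182 - B - Z (L(Z, B) = 2 - ((Z + B) + 184) = 2 - ((B + Z) + 184) = 2 - (184 + B + Z) = 2 + (-184 - B - Z) = -182 - B - Z)
K(y) = 0
√(L(91, -112) + K(-137)) = √((-182 - 1*(-112) - 1*91) + 0) = √((-182 + 112 - 91) + 0) = √(-161 + 0) = √(-161) = I*√161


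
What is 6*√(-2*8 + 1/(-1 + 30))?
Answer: 6*I*√13427/29 ≈ 23.974*I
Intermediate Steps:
6*√(-2*8 + 1/(-1 + 30)) = 6*√(-16 + 1/29) = 6*√(-463/29) = 6*(I*√13427/29) = 6*I*√13427/29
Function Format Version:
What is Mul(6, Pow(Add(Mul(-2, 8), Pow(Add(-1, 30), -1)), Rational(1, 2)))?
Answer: Mul(Rational(6, 29), I, Pow(13427, Rational(1, 2))) ≈ Mul(23.974, I)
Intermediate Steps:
Mul(6, Pow(Add(Mul(-2, 8), Pow(Add(-1, 30), -1)), Rational(1, 2))) = Mul(6, Pow(Add(-16, Pow(29, -1)), Rational(1, 2))) = Mul(6, Pow(Add(-16, Rational(1, 29)), Rational(1, 2))) = Mul(6, Pow(Rational(-463, 29), Rational(1, 2))) = Mul(6, Mul(Rational(1, 29), I, Pow(13427, Rational(1, 2)))) = Mul(Rational(6, 29), I, Pow(13427, Rational(1, 2)))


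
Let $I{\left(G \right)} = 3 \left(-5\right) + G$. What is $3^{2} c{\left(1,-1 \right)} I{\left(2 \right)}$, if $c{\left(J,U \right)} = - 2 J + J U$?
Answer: $351$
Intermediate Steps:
$I{\left(G \right)} = -15 + G$
$3^{2} c{\left(1,-1 \right)} I{\left(2 \right)} = 3^{2} \cdot 1 \left(-2 - 1\right) \left(-15 + 2\right) = 9 \cdot 1 \left(-3\right) \left(-13\right) = 9 \left(-3\right) \left(-13\right) = \left(-27\right) \left(-13\right) = 351$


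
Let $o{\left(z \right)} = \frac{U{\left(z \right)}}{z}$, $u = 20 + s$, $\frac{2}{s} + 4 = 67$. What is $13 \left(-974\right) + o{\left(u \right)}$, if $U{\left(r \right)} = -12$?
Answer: $- \frac{7990100}{631} \approx -12663.0$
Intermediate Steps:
$s = \frac{2}{63}$ ($s = \frac{2}{-4 + 67} = \frac{2}{63} \approx 0.031746$)
$u = \frac{1262}{63}$ ($u = 20 + \frac{2}{63} = \frac{1262}{63} \approx 20.032$)
$o{\left(z \right)} = - \frac{12}{z}$
$13 \left(-974\right) + o{\left(u \right)} = 13 \left(-974\right) - \frac{12}{\frac{1262}{63}} = -12662 - \frac{378}{631} = - \frac{7990100}{631}$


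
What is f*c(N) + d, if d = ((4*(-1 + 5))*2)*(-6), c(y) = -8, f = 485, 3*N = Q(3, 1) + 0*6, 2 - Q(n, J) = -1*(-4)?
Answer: -4072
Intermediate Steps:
Q(n, J) = -2 (Q(n, J) = 2 - (-1)*(-4) = 2 - 1*4 = 2 - 4 = -2)
N = -⅔ (N = (-2 + 0*6)/3 = (-2 + 0)/3 = (⅓)*(-2) = -⅔ ≈ -0.66667)
d = -192 (d = ((4*4)*2)*(-6) = (16*2)*(-6) = 32*(-6) = -192)
f*c(N) + d = 485*(-8) - 192 = -3880 - 192 = -4072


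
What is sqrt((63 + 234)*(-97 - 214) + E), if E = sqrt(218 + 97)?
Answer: sqrt(-92367 + 3*sqrt(35)) ≈ 303.89*I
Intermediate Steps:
E = 3*sqrt(35) (E = sqrt(315) = 3*sqrt(35) ≈ 17.748)
sqrt((63 + 234)*(-97 - 214) + E) = sqrt((63 + 234)*(-97 - 214) + 3*sqrt(35)) = sqrt(297*(-311) + 3*sqrt(35)) = sqrt(-92367 + 3*sqrt(35))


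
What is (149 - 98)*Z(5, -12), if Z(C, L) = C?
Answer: 255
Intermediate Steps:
(149 - 98)*Z(5, -12) = (149 - 98)*5 = 51*5 = 255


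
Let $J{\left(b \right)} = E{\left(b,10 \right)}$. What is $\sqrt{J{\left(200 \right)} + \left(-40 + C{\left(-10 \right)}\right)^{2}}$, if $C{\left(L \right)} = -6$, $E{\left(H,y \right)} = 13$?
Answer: $\sqrt{2129} \approx 46.141$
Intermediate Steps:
$J{\left(b \right)} = 13$
$\sqrt{J{\left(200 \right)} + \left(-40 + C{\left(-10 \right)}\right)^{2}} = \sqrt{13 + \left(-40 - 6\right)^{2}} = \sqrt{13 + \left(-46\right)^{2}} = \sqrt{13 + 2116} = \sqrt{2129}$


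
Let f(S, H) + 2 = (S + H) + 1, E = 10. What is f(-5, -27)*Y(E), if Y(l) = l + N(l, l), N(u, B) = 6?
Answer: -528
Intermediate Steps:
f(S, H) = -1 + H + S (f(S, H) = -2 + ((S + H) + 1) = -2 + ((H + S) + 1) = -2 + (1 + H + S) = -1 + H + S)
Y(l) = 6 + l (Y(l) = l + 6 = 6 + l)
f(-5, -27)*Y(E) = (-1 - 27 - 5)*(6 + 10) = -33*16 = -528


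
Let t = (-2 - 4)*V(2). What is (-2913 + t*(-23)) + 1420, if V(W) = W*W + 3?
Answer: -527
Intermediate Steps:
V(W) = 3 + W² (V(W) = W² + 3 = 3 + W²)
t = -42 (t = (-2 - 4)*(3 + 2²) = -6*(3 + 4) = -6*7 = -42)
(-2913 + t*(-23)) + 1420 = (-2913 - 42*(-23)) + 1420 = (-2913 + 966) + 1420 = -1947 + 1420 = -527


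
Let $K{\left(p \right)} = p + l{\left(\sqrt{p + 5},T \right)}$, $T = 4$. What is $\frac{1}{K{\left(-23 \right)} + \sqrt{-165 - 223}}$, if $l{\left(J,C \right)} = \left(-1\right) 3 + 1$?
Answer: $- \frac{25}{1013} - \frac{2 i \sqrt{97}}{1013} \approx -0.024679 - 0.019445 i$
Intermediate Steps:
$l{\left(J,C \right)} = -2$ ($l{\left(J,C \right)} = -3 + 1 = -2$)
$K{\left(p \right)} = -2 + p$ ($K{\left(p \right)} = p - 2 = -2 + p$)
$\frac{1}{K{\left(-23 \right)} + \sqrt{-165 - 223}} = \frac{1}{\left(-2 - 23\right) + \sqrt{-165 - 223}} = \frac{1}{-25 + \sqrt{-388}} = \frac{1}{-25 + 2 i \sqrt{97}}$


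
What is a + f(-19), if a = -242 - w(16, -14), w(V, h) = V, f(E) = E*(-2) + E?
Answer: -239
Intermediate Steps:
f(E) = -E (f(E) = -2*E + E = -E)
a = -258 (a = -242 - 1*16 = -242 - 16 = -258)
a + f(-19) = -258 - 1*(-19) = -258 + 19 = -239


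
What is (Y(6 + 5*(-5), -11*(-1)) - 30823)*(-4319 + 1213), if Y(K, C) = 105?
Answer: 95410108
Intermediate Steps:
(Y(6 + 5*(-5), -11*(-1)) - 30823)*(-4319 + 1213) = (105 - 30823)*(-4319 + 1213) = -30718*(-3106) = 95410108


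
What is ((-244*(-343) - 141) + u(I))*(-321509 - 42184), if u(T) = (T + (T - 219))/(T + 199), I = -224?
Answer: -759915429306/25 ≈ -3.0397e+10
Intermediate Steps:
u(T) = (-219 + 2*T)/(199 + T) (u(T) = (T + (-219 + T))/(199 + T) = (-219 + 2*T)/(199 + T))
((-244*(-343) - 141) + u(I))*(-321509 - 42184) = ((-244*(-343) - 141) + (-219 + 2*(-224))/(199 - 224))*(-321509 - 42184) = ((83692 - 141) + (-219 - 448)/(-25))*(-363693) = (83551 - 1/25*(-667))*(-363693) = (83551 + 667/25)*(-363693) = (2089442/25)*(-363693) = -759915429306/25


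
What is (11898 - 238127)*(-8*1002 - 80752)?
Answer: 20081895872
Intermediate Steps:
(11898 - 238127)*(-8*1002 - 80752) = -226229*(-8016 - 80752) = -226229*(-88768) = 20081895872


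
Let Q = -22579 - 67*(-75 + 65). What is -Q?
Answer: 21909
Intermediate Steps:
Q = -21909 (Q = -22579 - 67*(-10) = -22579 + 670 = -21909)
-Q = -1*(-21909) = 21909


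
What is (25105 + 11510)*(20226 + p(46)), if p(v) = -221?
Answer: 732483075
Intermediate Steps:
(25105 + 11510)*(20226 + p(46)) = (25105 + 11510)*(20226 - 221) = 36615*20005 = 732483075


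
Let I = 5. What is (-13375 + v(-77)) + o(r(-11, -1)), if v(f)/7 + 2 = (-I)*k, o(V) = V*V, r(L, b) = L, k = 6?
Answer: -13478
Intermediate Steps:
o(V) = V**2
v(f) = -224 (v(f) = -14 + 7*(-1*5*6) = -14 + 7*(-5*6) = -14 + 7*(-30) = -14 - 210 = -224)
(-13375 + v(-77)) + o(r(-11, -1)) = (-13375 - 224) + (-11)**2 = -13599 + 121 = -13478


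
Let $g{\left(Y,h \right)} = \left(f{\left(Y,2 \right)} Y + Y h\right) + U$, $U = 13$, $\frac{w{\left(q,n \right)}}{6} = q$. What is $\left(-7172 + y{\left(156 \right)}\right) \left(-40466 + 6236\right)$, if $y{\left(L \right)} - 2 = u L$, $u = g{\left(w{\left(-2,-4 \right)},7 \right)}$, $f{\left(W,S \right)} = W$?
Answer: $-144382140$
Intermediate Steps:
$w{\left(q,n \right)} = 6 q$
$g{\left(Y,h \right)} = 13 + Y^{2} + Y h$ ($g{\left(Y,h \right)} = \left(Y Y + Y h\right) + 13 = \left(Y^{2} + Y h\right) + 13 = 13 + Y^{2} + Y h$)
$u = 73$ ($u = 13 + \left(6 \left(-2\right)\right)^{2} + 6 \left(-2\right) 7 = 13 + \left(-12\right)^{2} - 84 = 13 + 144 - 84 = 73$)
$y{\left(L \right)} = 2 + 73 L$
$\left(-7172 + y{\left(156 \right)}\right) \left(-40466 + 6236\right) = \left(-7172 + \left(2 + 73 \cdot 156\right)\right) \left(-40466 + 6236\right) = \left(-7172 + \left(2 + 11388\right)\right) \left(-34230\right) = \left(-7172 + 11390\right) \left(-34230\right) = 4218 \left(-34230\right) = -144382140$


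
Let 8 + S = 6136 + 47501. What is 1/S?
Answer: 1/53629 ≈ 1.8647e-5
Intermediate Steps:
S = 53629 (S = -8 + (6136 + 47501) = -8 + 53637 = 53629)
1/S = 1/53629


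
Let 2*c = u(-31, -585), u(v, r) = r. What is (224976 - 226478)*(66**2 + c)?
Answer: -6103377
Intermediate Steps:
c = -585/2 (c = (1/2)*(-585) = -585/2 ≈ -292.50)
(224976 - 226478)*(66**2 + c) = (224976 - 226478)*(66**2 - 585/2) = -1502*(4356 - 585/2) = -1502*8127/2 = -6103377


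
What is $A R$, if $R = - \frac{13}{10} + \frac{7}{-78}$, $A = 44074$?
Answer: $- \frac{11944054}{195} \approx -61252.0$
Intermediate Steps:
$R = - \frac{271}{195}$ ($R = \left(-13\right) \frac{1}{10} + 7 \left(- \frac{1}{78}\right) = - \frac{13}{10} - \frac{7}{78} = - \frac{271}{195} \approx -1.3897$)
$A R = 44074 \left(- \frac{271}{195}\right) = - \frac{11944054}{195}$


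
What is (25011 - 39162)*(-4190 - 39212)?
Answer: 614181702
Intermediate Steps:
(25011 - 39162)*(-4190 - 39212) = -14151*(-43402) = 614181702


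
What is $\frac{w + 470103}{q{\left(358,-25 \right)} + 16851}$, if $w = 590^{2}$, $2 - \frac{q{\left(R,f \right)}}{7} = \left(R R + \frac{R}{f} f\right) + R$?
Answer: $- \frac{818203}{885295} \approx -0.92422$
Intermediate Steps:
$q{\left(R,f \right)} = 14 - 14 R - 7 R^{2}$ ($q{\left(R,f \right)} = 14 - 7 \left(\left(R R + \frac{R}{f} f\right) + R\right) = 14 - 7 \left(\left(R^{2} + R\right) + R\right) = 14 - 7 \left(\left(R + R^{2}\right) + R\right) = 14 - 7 \left(R^{2} + 2 R\right) = 14 - \left(7 R^{2} + 14 R\right) = 14 - 14 R - 7 R^{2}$)
$w = 348100$
$\frac{w + 470103}{q{\left(358,-25 \right)} + 16851} = \frac{348100 + 470103}{\left(14 - 5012 - 7 \cdot 358^{2}\right) + 16851} = \frac{818203}{\left(14 - 5012 - 897148\right) + 16851} = \frac{818203}{-902146 + 16851} = \frac{818203}{-885295} = 818203 \left(- \frac{1}{885295}\right) = - \frac{818203}{885295}$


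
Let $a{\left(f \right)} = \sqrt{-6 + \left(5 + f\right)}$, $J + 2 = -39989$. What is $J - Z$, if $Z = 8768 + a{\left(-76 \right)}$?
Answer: $-48759 - i \sqrt{77} \approx -48759.0 - 8.775 i$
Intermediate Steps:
$J = -39991$ ($J = -2 - 39989 = -39991$)
$a{\left(f \right)} = \sqrt{-1 + f}$
$Z = 8768 + i \sqrt{77}$ ($Z = 8768 + \sqrt{-1 - 76} = 8768 + \sqrt{-77} = 8768 + i \sqrt{77} \approx 8768.0 + 8.775 i$)
$J - Z = -39991 - \left(8768 + i \sqrt{77}\right) = -48759 - i \sqrt{77}$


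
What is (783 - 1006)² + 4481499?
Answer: 4531228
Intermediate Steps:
(783 - 1006)² + 4481499 = (-223)² + 4481499 = 49729 + 4481499 = 4531228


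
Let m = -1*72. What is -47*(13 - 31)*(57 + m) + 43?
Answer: -12647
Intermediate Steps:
m = -72
-47*(13 - 31)*(57 + m) + 43 = -47*(13 - 31)*(57 - 72) + 43 = -(-846)*(-15) + 43 = -47*270 + 43 = -12690 + 43 = -12647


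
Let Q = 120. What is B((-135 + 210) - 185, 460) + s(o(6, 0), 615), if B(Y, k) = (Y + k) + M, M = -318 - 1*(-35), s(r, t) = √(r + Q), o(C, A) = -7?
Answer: 67 + √113 ≈ 77.630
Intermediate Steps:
s(r, t) = √(120 + r) (s(r, t) = √(r + 120) = √(120 + r))
M = -283 (M = -318 + 35 = -283)
B(Y, k) = -283 + Y + k (B(Y, k) = (Y + k) - 283 = -283 + Y + k)
B((-135 + 210) - 185, 460) + s(o(6, 0), 615) = (-283 + ((-135 + 210) - 185) + 460) + √(120 - 7) = (-283 + (75 - 185) + 460) + √113 = (-283 - 110 + 460) + √113 = 67 + √113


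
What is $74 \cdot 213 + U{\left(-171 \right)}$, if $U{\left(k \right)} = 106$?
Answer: $15868$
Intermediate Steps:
$74 \cdot 213 + U{\left(-171 \right)} = 74 \cdot 213 + 106 = 15762 + 106 = 15868$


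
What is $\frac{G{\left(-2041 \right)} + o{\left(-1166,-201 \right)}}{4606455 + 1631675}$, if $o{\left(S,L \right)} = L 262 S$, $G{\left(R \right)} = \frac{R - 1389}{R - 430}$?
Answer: $\frac{10837787183}{1101029945} \approx 9.8433$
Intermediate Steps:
$G{\left(R \right)} = \frac{-1389 + R}{-430 + R}$
$o{\left(S,L \right)} = 262 L S$
$\frac{G{\left(-2041 \right)} + o{\left(-1166,-201 \right)}}{4606455 + 1631675} = \frac{\frac{-1389 - 2041}{-430 - 2041} + 262 \left(-201\right) \left(-1166\right)}{4606455 + 1631675} = \frac{\frac{1}{-2471} \left(-3430\right) + 61403892}{6238130} = \left(\left(- \frac{1}{2471}\right) \left(-3430\right) + 61403892\right) \frac{1}{6238130} = \left(\frac{490}{353} + 61403892\right) \frac{1}{6238130} = \frac{21675574366}{353} \cdot \frac{1}{6238130} = \frac{10837787183}{1101029945}$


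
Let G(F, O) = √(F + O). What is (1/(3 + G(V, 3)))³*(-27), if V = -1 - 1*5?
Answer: 3*I*√3/8 ≈ 0.64952*I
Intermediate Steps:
V = -6 (V = -1 - 5 = -6)
(1/(3 + G(V, 3)))³*(-27) = (1/(3 + √(-6 + 3)))³*(-27) = (1/(3 + √(-3)))³*(-27) = (1/(3 + I*√3))³*(-27) = -27/(3 + I*√3)³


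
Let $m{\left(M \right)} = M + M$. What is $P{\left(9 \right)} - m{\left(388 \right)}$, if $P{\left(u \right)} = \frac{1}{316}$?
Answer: $- \frac{245215}{316} \approx -776.0$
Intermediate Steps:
$P{\left(u \right)} = \frac{1}{316}$
$m{\left(M \right)} = 2 M$
$P{\left(9 \right)} - m{\left(388 \right)} = \frac{1}{316} - 2 \cdot 388 = \frac{1}{316} - 776 = - \frac{245215}{316}$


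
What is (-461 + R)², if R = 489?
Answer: 784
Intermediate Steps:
(-461 + R)² = (-461 + 489)² = 28² = 784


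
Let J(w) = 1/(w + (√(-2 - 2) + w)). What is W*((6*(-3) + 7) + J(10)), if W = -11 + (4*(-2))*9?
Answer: 91798/101 + 83*I/202 ≈ 908.89 + 0.41089*I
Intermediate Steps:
W = -83 (W = -11 - 8*9 = -11 - 72 = -83)
J(w) = 1/(2*I + 2*w) (J(w) = 1/(w + (√(-4) + w)) = 1/(w + (2*I + w)) = 1/(w + (w + 2*I)) = 1/(2*I + 2*w))
W*((6*(-3) + 7) + J(10)) = -83*((6*(-3) + 7) + 1/(2*(I + 10))) = -83*((-18 + 7) + 1/(2*(10 + I))) = -83*(-11 + ((10 - I)/101)/2) = -83*(-11 + (10 - I)/202) = 913 - 83*(10 - I)/202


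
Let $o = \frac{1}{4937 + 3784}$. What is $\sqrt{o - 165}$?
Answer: $\frac{2 i \sqrt{348589029}}{2907} \approx 12.845 i$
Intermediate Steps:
$o = \frac{1}{8721} \approx 0.00011467$
$\sqrt{o - 165} = \sqrt{\frac{1}{8721} - 165} = \sqrt{- \frac{1438964}{8721}} = \frac{2 i \sqrt{348589029}}{2907}$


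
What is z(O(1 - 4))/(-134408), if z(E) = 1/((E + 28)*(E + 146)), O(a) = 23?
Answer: -1/1158462552 ≈ -8.6321e-10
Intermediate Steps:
z(E) = 1/((28 + E)*(146 + E))
z(O(1 - 4))/(-134408) = 1/((4088 + 23**2 + 174*23)*(-134408)) = -1/134408/(4088 + 529 + 4002) = -1/134408/8619 = (1/8619)*(-1/134408) = -1/1158462552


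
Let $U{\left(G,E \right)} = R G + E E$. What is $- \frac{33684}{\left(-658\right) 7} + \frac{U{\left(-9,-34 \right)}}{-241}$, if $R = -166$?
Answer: $- \frac{292004}{79289} \approx -3.6828$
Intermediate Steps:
$U{\left(G,E \right)} = E^{2} - 166 G$ ($U{\left(G,E \right)} = - 166 G + E E = - 166 G + E^{2} = E^{2} - 166 G$)
$- \frac{33684}{\left(-658\right) 7} + \frac{U{\left(-9,-34 \right)}}{-241} = - \frac{33684}{\left(-658\right) 7} + \frac{\left(-34\right)^{2} - -1494}{-241} = - \frac{33684}{-4606} + \left(1156 + 1494\right) \left(- \frac{1}{241}\right) = \left(-33684\right) \left(- \frac{1}{4606}\right) + 2650 \left(- \frac{1}{241}\right) = \frac{2406}{329} - \frac{2650}{241} = - \frac{292004}{79289}$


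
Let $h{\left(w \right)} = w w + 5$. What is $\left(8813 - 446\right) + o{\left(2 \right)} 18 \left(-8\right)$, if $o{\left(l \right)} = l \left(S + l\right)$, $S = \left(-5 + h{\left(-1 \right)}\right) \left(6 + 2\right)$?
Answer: $5487$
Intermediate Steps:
$h{\left(w \right)} = 5 + w^{2}$ ($h{\left(w \right)} = w^{2} + 5 = 5 + w^{2}$)
$S = 8$ ($S = \left(-5 + \left(5 + \left(-1\right)^{2}\right)\right) \left(6 + 2\right) = \left(-5 + \left(5 + 1\right)\right) 8 = \left(-5 + 6\right) 8 = 1 \cdot 8 = 8$)
$o{\left(l \right)} = l \left(8 + l\right)$
$\left(8813 - 446\right) + o{\left(2 \right)} 18 \left(-8\right) = \left(8813 - 446\right) + 2 \left(8 + 2\right) 18 \left(-8\right) = 8367 + 2 \cdot 10 \cdot 18 \left(-8\right) = 8367 + 20 \cdot 18 \left(-8\right) = 8367 + 360 \left(-8\right) = 8367 - 2880 = 5487$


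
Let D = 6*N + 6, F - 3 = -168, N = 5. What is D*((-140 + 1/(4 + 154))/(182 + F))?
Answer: -398142/1343 ≈ -296.46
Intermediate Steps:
F = -165 (F = 3 - 168 = -165)
D = 36 (D = 6*5 + 6 = 30 + 6 = 36)
D*((-140 + 1/(4 + 154))/(182 + F)) = 36*((-140 + 1/(4 + 154))/(182 - 165)) = 36*((-140 + 1/158)/17) = 36*((-140 + 1/158)*(1/17)) = 36*(-22119/158*1/17) = 36*(-22119/2686) = -398142/1343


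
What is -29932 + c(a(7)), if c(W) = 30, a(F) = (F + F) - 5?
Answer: -29902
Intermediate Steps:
a(F) = -5 + 2*F (a(F) = 2*F - 5 = -5 + 2*F)
-29932 + c(a(7)) = -29932 + 30 = -29902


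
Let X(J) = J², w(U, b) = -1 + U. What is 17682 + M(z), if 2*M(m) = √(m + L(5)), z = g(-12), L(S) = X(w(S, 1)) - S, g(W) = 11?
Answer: 17682 + √22/2 ≈ 17684.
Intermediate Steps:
L(S) = (-1 + S)² - S
z = 11
M(m) = √(11 + m)/2 (M(m) = √(m + ((-1 + 5)² - 1*5))/2 = √(m + (4² - 5))/2 = √(m + (16 - 5))/2 = √(m + 11)/2 = √(11 + m)/2)
17682 + M(z) = 17682 + √(11 + 11)/2 = 17682 + √22/2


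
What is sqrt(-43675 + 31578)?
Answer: I*sqrt(12097) ≈ 109.99*I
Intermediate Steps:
sqrt(-43675 + 31578) = sqrt(-12097) = I*sqrt(12097)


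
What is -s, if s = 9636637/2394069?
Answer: -9636637/2394069 ≈ -4.0252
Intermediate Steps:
s = 9636637/2394069 (s = 9636637*(1/2394069) = 9636637/2394069 ≈ 4.0252)
-s = -1*9636637/2394069 = -9636637/2394069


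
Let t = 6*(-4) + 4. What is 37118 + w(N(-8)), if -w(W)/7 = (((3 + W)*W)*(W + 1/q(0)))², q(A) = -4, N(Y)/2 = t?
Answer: -24840057182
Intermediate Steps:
t = -20 (t = -24 + 4 = -20)
N(Y) = -40 (N(Y) = 2*(-20) = -40)
w(W) = -7*W²*(3 + W)²*(-¼ + W)² (w(W) = -7*W²*(3 + W)²*(W + 1/(-4))² = -7*W²*(3 + W)²*(W - ¼)² = -7*W²*(3 + W)²*(-¼ + W)²)
37118 + w(N(-8)) = 37118 - 7/16*(-40)²*(-1 + 4*(-40))²*(3 - 40)² = 37118 - 7/16*1600*(-1 - 160)²*(-37)² = 37118 - 7/16*1600*(-161)²*1369 = 37118 - 7/16*1600*25921*1369 = 37118 - 24840094300 = -24840057182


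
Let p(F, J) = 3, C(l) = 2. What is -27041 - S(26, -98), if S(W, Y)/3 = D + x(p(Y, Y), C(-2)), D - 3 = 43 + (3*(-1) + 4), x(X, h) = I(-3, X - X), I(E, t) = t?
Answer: -27182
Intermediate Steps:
x(X, h) = 0 (x(X, h) = X - X = 0)
D = 47 (D = 3 + (43 + (3*(-1) + 4)) = 3 + (43 + (-3 + 4)) = 3 + (43 + 1) = 3 + 44 = 47)
S(W, Y) = 141 (S(W, Y) = 3*(47 + 0) = 3*47 = 141)
-27041 - S(26, -98) = -27041 - 1*141 = -27041 - 141 = -27182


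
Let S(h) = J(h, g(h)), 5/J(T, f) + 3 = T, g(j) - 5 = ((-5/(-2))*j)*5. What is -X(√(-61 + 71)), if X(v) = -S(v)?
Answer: 15 + 5*√10 ≈ 30.811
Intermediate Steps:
g(j) = 5 + 25*j/2 (g(j) = 5 + ((-5/(-2))*j)*5 = 5 + ((-5*(-½))*j)*5 = 5 + (5*j/2)*5 = 5 + 25*j/2)
J(T, f) = 5/(-3 + T)
S(h) = 5/(-3 + h)
X(v) = -5/(-3 + v)
-X(√(-61 + 71)) = -(-5)/(-3 + √(-61 + 71)) = -(-5)/(-3 + √10) = 5/(-3 + √10)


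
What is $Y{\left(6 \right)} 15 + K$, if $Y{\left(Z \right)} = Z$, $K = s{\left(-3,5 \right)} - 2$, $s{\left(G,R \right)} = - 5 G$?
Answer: $103$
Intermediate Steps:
$K = 13$ ($K = \left(-5\right) \left(-3\right) - 2 = 15 - 2 = 13$)
$Y{\left(6 \right)} 15 + K = 6 \cdot 15 + 13 = 90 + 13 = 103$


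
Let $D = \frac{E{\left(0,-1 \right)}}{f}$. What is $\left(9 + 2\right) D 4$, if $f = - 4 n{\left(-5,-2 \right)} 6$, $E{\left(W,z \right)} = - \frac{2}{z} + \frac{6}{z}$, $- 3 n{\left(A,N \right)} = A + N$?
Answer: $\frac{22}{7} \approx 3.1429$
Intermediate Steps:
$n{\left(A,N \right)} = - \frac{A}{3} - \frac{N}{3}$ ($n{\left(A,N \right)} = - \frac{A + N}{3} = - \frac{A}{3} - \frac{N}{3}$)
$E{\left(W,z \right)} = \frac{4}{z}$
$f = -56$ ($f = - 4 \left(\left(- \frac{1}{3}\right) \left(-5\right) - - \frac{2}{3}\right) 6 = - 4 \left(\frac{5}{3} + \frac{2}{3}\right) 6 = \left(-4\right) \frac{7}{3} \cdot 6 = \left(- \frac{28}{3}\right) 6 = -56$)
$D = \frac{1}{14}$ ($D = \frac{4 \frac{1}{-1}}{-56} = 4 \left(-1\right) \left(- \frac{1}{56}\right) = \left(-4\right) \left(- \frac{1}{56}\right) = \frac{1}{14} \approx 0.071429$)
$\left(9 + 2\right) D 4 = \left(9 + 2\right) \frac{1}{14} \cdot 4 = 11 \cdot \frac{1}{14} \cdot 4 = \frac{11}{14} \cdot 4 = \frac{22}{7}$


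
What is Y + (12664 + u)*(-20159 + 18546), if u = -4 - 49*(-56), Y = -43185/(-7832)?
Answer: -194598935279/7832 ≈ -2.4847e+7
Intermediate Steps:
Y = 43185/7832 (Y = -43185*(-1/7832) = 43185/7832 ≈ 5.5139)
u = 2740 (u = -4 + 2744 = 2740)
Y + (12664 + u)*(-20159 + 18546) = 43185/7832 + (12664 + 2740)*(-20159 + 18546) = 43185/7832 + 15404*(-1613) = 43185/7832 - 24846652 = -194598935279/7832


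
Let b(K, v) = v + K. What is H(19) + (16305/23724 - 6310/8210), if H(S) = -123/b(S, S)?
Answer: -409315229/123356892 ≈ -3.3181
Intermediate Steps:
b(K, v) = K + v
H(S) = -123/(2*S) (H(S) = -123/(S + S) = -123*1/(2*S) = -123/(2*S))
H(19) + (16305/23724 - 6310/8210) = -123/2/19 + (16305/23724 - 6310/8210) = -123/2*1/19 + (16305*(1/23724) - 6310*1/8210) = -123/38 + (5435/7908 - 631/821) = -123/38 - 527813/6492468 = -409315229/123356892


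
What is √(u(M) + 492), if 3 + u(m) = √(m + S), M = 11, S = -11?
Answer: √489 ≈ 22.113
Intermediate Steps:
u(m) = -3 + √(-11 + m) (u(m) = -3 + √(m - 11) = -3 + √(-11 + m))
√(u(M) + 492) = √((-3 + √(-11 + 11)) + 492) = √((-3 + √0) + 492) = √((-3 + 0) + 492) = √(-3 + 492) = √489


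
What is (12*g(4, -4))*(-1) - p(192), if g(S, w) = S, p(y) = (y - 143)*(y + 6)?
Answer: -9750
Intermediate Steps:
p(y) = (-143 + y)*(6 + y)
(12*g(4, -4))*(-1) - p(192) = (12*4)*(-1) - (-858 + 192² - 137*192) = 48*(-1) - (-858 + 36864 - 26304) = -48 - 1*9702 = -48 - 9702 = -9750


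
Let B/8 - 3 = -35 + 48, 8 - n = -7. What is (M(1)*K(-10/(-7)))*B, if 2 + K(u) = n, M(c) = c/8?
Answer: 208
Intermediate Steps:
n = 15 (n = 8 - 1*(-7) = 8 + 7 = 15)
M(c) = c/8 (M(c) = c*(⅛) = c/8)
K(u) = 13 (K(u) = -2 + 15 = 13)
B = 128 (B = 24 + 8*(-35 + 48) = 24 + 8*13 = 24 + 104 = 128)
(M(1)*K(-10/(-7)))*B = (((⅛)*1)*13)*128 = ((⅛)*13)*128 = (13/8)*128 = 208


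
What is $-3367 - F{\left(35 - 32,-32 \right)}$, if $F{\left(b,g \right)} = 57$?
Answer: $-3424$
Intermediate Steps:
$-3367 - F{\left(35 - 32,-32 \right)} = -3367 - 57 = -3424$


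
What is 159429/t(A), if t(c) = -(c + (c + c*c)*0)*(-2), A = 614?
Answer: 159429/1228 ≈ 129.83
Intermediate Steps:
t(c) = 2*c (t(c) = -(c + (c + c²)*0)*(-2) = -(c + 0)*(-2) = -c*(-2) = 2*c)
159429/t(A) = 159429/((2*614)) = 159429/1228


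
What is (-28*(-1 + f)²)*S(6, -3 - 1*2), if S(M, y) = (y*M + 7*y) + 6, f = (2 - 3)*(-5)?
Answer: 26432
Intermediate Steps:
f = 5 (f = -1*(-5) = 5)
S(M, y) = 6 + 7*y + M*y (S(M, y) = (M*y + 7*y) + 6 = (7*y + M*y) + 6 = 6 + 7*y + M*y)
(-28*(-1 + f)²)*S(6, -3 - 1*2) = (-28*(-1 + 5)²)*(6 + 7*(-3 - 1*2) + 6*(-3 - 1*2)) = (-28*4²)*(6 + 7*(-3 - 2) + 6*(-3 - 2)) = (-28*16)*(6 + 7*(-5) + 6*(-5)) = -448*(6 - 35 - 30) = -448*(-59) = 26432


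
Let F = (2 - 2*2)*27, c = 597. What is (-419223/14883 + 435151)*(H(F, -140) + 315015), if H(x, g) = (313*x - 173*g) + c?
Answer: 697091026404100/4961 ≈ 1.4051e+11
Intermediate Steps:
F = -54 (F = (2 - 4)*27 = -2*27 = -54)
H(x, g) = 597 - 173*g + 313*x (H(x, g) = (313*x - 173*g) + 597 = (-173*g + 313*x) + 597 = 597 - 173*g + 313*x)
(-419223/14883 + 435151)*(H(F, -140) + 315015) = (-419223/14883 + 435151)*((597 - 173*(-140) + 313*(-54)) + 315015) = (-419223*1/14883 + 435151)*((597 + 24220 - 16902) + 315015) = (-139741/4961 + 435151)*(7915 + 315015) = (2158644370/4961)*322930 = 697091026404100/4961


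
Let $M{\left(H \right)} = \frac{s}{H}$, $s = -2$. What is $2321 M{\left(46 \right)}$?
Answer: $- \frac{2321}{23} \approx -100.91$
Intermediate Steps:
$M{\left(H \right)} = - \frac{2}{H}$
$2321 M{\left(46 \right)} = 2321 \left(- \frac{2}{46}\right) = 2321 \left(\left(-2\right) \frac{1}{46}\right) = 2321 \left(- \frac{1}{23}\right) = - \frac{2321}{23}$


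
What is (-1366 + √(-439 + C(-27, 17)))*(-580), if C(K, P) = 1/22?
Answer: 792280 - 870*I*√23606/11 ≈ 7.9228e+5 - 12152.0*I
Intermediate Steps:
C(K, P) = 1/22 (C(K, P) = 1*(1/22) = 1/22)
(-1366 + √(-439 + C(-27, 17)))*(-580) = (-1366 + √(-439 + 1/22))*(-580) = (-1366 + √(-9657/22))*(-580) = (-1366 + 3*I*√23606/22)*(-580) = 792280 - 870*I*√23606/11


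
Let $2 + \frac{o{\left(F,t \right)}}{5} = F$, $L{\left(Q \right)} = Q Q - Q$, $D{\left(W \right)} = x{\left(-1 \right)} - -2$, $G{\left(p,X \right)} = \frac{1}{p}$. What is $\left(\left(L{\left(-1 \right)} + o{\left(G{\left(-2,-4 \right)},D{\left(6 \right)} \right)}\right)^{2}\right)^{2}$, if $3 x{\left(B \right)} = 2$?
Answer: $\frac{194481}{16} \approx 12155.0$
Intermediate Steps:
$x{\left(B \right)} = \frac{2}{3}$ ($x{\left(B \right)} = \frac{1}{3} \cdot 2 = \frac{2}{3}$)
$D{\left(W \right)} = \frac{8}{3}$ ($D{\left(W \right)} = \frac{2}{3} - -2 = \frac{2}{3} + 2 = \frac{8}{3}$)
$L{\left(Q \right)} = Q^{2} - Q$
$o{\left(F,t \right)} = -10 + 5 F$
$\left(\left(L{\left(-1 \right)} + o{\left(G{\left(-2,-4 \right)},D{\left(6 \right)} \right)}\right)^{2}\right)^{2} = \left(\left(- (-1 - 1) - \left(10 - \frac{5}{-2}\right)\right)^{2}\right)^{2} = \left(\left(\left(-1\right) \left(-2\right) + \left(-10 + 5 \left(- \frac{1}{2}\right)\right)\right)^{2}\right)^{2} = \left(\left(2 - \frac{25}{2}\right)^{2}\right)^{2} = \left(\left(- \frac{21}{2}\right)^{2}\right)^{2} = \left(\frac{441}{4}\right)^{2} = \frac{194481}{16}$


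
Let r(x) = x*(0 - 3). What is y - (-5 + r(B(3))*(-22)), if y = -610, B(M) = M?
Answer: -803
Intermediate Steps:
r(x) = -3*x (r(x) = x*(-3) = -3*x)
y - (-5 + r(B(3))*(-22)) = -610 - (-5 - 3*3*(-22)) = -610 - (-5 - 9*(-22)) = -610 - (-5 + 198) = -610 - 1*193 = -610 - 193 = -803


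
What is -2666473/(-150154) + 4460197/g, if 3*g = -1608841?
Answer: 2280781826779/241573911514 ≈ 9.4413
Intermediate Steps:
g = -1608841/3 (g = (⅓)*(-1608841) = -1608841/3 ≈ -5.3628e+5)
-2666473/(-150154) + 4460197/g = -2666473/(-150154) + 4460197/(-1608841/3) = -2666473*(-1/150154) + 4460197*(-3/1608841) = 2666473/150154 - 13380591/1608841 = 2280781826779/241573911514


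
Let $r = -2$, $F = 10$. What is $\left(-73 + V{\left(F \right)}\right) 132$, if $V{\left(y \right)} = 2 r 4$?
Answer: $-11748$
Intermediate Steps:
$V{\left(y \right)} = -16$ ($V{\left(y \right)} = 2 \left(-2\right) 4 = \left(-4\right) 4 = -16$)
$\left(-73 + V{\left(F \right)}\right) 132 = \left(-73 - 16\right) 132 = \left(-89\right) 132 = -11748$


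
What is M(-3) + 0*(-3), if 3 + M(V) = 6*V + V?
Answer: -24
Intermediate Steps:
M(V) = -3 + 7*V (M(V) = -3 + (6*V + V) = -3 + 7*V)
M(-3) + 0*(-3) = (-3 + 7*(-3)) + 0*(-3) = (-3 - 21) + 0 = -24 + 0 = -24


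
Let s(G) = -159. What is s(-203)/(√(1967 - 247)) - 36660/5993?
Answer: -2820/461 - 159*√430/860 ≈ -9.9510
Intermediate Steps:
s(-203)/(√(1967 - 247)) - 36660/5993 = -159/√(1967 - 247) - 36660/5993 = -159*√430/860 - 36660*1/5993 = -159*√430/860 - 2820/461 = -2820/461 - 159*√430/860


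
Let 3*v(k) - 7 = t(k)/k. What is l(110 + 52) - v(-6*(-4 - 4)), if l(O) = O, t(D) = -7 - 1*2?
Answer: 7667/48 ≈ 159.73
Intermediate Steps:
t(D) = -9 (t(D) = -7 - 2 = -9)
v(k) = 7/3 - 3/k (v(k) = 7/3 + (-9/k)/3 = 7/3 - 3/k)
l(110 + 52) - v(-6*(-4 - 4)) = (110 + 52) - (7/3 - 3*(-1/(6*(-4 - 4)))) = 162 - (7/3 - 3/((-6*(-8)))) = 162 - (7/3 - 3/48) = 162 - (7/3 - 3*1/48) = 162 - (7/3 - 1/16) = 162 - 1*109/48 = 162 - 109/48 = 7667/48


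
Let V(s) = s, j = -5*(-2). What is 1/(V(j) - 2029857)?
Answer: -1/2029847 ≈ -4.9265e-7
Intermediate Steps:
j = 10
1/(V(j) - 2029857) = 1/(10 - 2029857) = 1/(-2029847) = -1/2029847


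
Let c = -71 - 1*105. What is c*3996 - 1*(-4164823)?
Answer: 3461527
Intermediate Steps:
c = -176 (c = -71 - 105 = -176)
c*3996 - 1*(-4164823) = -176*3996 - 1*(-4164823) = -703296 + 4164823 = 3461527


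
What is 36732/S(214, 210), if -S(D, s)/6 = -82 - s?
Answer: 3061/146 ≈ 20.966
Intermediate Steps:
S(D, s) = 492 + 6*s (S(D, s) = -6*(-82 - s) = 492 + 6*s)
36732/S(214, 210) = 36732/(492 + 6*210) = 36732/(492 + 1260) = 36732/1752 = 36732*(1/1752) = 3061/146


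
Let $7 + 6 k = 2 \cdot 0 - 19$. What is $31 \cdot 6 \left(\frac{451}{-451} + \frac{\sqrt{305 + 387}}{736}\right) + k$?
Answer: $- \frac{571}{3} + \frac{93 \sqrt{173}}{184} \approx -183.69$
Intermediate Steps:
$k = - \frac{13}{3}$ ($k = - \frac{7}{6} + \frac{2 \cdot 0 - 19}{6} = - \frac{7}{6} + \frac{0 - 19}{6} = - \frac{7}{6} + \frac{1}{6} \left(-19\right) = - \frac{7}{6} - \frac{19}{6} = - \frac{13}{3} \approx -4.3333$)
$31 \cdot 6 \left(\frac{451}{-451} + \frac{\sqrt{305 + 387}}{736}\right) + k = 31 \cdot 6 \left(\frac{451}{-451} + \frac{\sqrt{305 + 387}}{736}\right) - \frac{13}{3} = 186 \left(451 \left(- \frac{1}{451}\right) + \sqrt{692} \cdot \frac{1}{736}\right) - \frac{13}{3} = 186 \left(-1 + 2 \sqrt{173} \cdot \frac{1}{736}\right) - \frac{13}{3} = 186 \left(-1 + \frac{\sqrt{173}}{368}\right) - \frac{13}{3} = \left(-186 + \frac{93 \sqrt{173}}{184}\right) - \frac{13}{3} = - \frac{571}{3} + \frac{93 \sqrt{173}}{184}$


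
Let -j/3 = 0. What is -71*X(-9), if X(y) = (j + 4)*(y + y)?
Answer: 5112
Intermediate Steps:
j = 0 (j = -3*0 = 0)
X(y) = 8*y (X(y) = (0 + 4)*(y + y) = 4*(2*y) = 8*y)
-71*X(-9) = -568*(-9) = -71*(-72) = 5112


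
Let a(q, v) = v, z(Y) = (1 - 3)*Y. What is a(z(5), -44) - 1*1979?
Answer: -2023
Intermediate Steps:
z(Y) = -2*Y
a(z(5), -44) - 1*1979 = -44 - 1*1979 = -44 - 1979 = -2023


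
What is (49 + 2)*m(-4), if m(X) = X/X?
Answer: 51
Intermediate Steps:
m(X) = 1
(49 + 2)*m(-4) = (49 + 2)*1 = 51*1 = 51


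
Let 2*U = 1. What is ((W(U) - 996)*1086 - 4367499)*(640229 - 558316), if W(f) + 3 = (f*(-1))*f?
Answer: -893291490897/2 ≈ -4.4665e+11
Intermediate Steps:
U = ½ (U = (½)*1 = ½ ≈ 0.50000)
W(f) = -3 - f² (W(f) = -3 + (f*(-1))*f = -3 + (-f)*f = -3 - f²)
((W(U) - 996)*1086 - 4367499)*(640229 - 558316) = (((-3 - (½)²) - 996)*1086 - 4367499)*(640229 - 558316) = (((-3 - 1*¼) - 996)*1086 - 4367499)*81913 = (((-3 - ¼) - 996)*1086 - 4367499)*81913 = ((-13/4 - 996)*1086 - 4367499)*81913 = (-3997/4*1086 - 4367499)*81913 = (-2170371/2 - 4367499)*81913 = -10905369/2*81913 = -893291490897/2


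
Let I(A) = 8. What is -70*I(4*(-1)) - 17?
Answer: -577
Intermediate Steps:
-70*I(4*(-1)) - 17 = -70*8 - 17 = -560 - 17 = -577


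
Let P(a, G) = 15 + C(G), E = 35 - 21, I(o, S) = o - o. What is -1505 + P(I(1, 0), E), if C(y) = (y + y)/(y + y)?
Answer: -1489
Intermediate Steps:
C(y) = 1 (C(y) = (2*y)/((2*y)) = (2*y)*(1/(2*y)) = 1)
I(o, S) = 0
E = 14
P(a, G) = 16 (P(a, G) = 15 + 1 = 16)
-1505 + P(I(1, 0), E) = -1505 + 16 = -1489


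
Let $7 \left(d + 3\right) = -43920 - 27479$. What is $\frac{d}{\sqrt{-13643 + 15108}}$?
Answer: $- \frac{14284 \sqrt{1465}}{2051} \approx -266.56$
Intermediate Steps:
$d = - \frac{71420}{7}$ ($d = -3 + \frac{-43920 - 27479}{7} = -3 + \frac{1}{7} \left(-71399\right) = -3 - \frac{71399}{7} = - \frac{71420}{7} \approx -10203.0$)
$\frac{d}{\sqrt{-13643 + 15108}} = - \frac{71420}{7 \sqrt{-13643 + 15108}} = - \frac{71420}{7 \sqrt{1465}} = - \frac{71420 \frac{\sqrt{1465}}{1465}}{7} = - \frac{14284 \sqrt{1465}}{2051}$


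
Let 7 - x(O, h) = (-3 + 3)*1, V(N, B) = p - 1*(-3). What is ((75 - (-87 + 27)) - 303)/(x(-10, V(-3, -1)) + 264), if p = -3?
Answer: -168/271 ≈ -0.61993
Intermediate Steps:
V(N, B) = 0 (V(N, B) = -3 - 1*(-3) = -3 + 3 = 0)
x(O, h) = 7 (x(O, h) = 7 - (-3 + 3) = 7 - 0 = 7 - 1*0 = 7 + 0 = 7)
((75 - (-87 + 27)) - 303)/(x(-10, V(-3, -1)) + 264) = ((75 - (-87 + 27)) - 303)/(7 + 264) = ((75 - 1*(-60)) - 303)/271 = ((75 + 60) - 303)*(1/271) = (135 - 303)*(1/271) = -168*1/271 = -168/271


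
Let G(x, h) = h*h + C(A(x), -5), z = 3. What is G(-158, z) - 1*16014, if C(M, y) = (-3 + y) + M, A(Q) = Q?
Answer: -16171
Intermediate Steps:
C(M, y) = -3 + M + y
G(x, h) = -8 + x + h**2 (G(x, h) = h*h + (-3 + x - 5) = h**2 + (-8 + x) = -8 + x + h**2)
G(-158, z) - 1*16014 = (-8 - 158 + 3**2) - 1*16014 = (-8 - 158 + 9) - 16014 = -157 - 16014 = -16171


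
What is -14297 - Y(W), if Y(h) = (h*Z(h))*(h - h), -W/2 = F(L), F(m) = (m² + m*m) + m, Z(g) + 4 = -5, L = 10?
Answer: -14297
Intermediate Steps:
Z(g) = -9 (Z(g) = -4 - 5 = -9)
F(m) = m + 2*m² (F(m) = (m² + m²) + m = 2*m² + m = m + 2*m²)
W = -420 (W = -20*(1 + 2*10) = -20*(1 + 20) = -20*21 = -2*210 = -420)
Y(h) = 0 (Y(h) = (h*(-9))*(h - h) = -9*h*0 = 0)
-14297 - Y(W) = -14297 - 1*0 = -14297 + 0 = -14297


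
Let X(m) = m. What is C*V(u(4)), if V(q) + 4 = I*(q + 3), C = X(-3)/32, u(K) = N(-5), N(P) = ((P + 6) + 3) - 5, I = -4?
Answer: 9/8 ≈ 1.1250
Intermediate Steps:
N(P) = 4 + P (N(P) = ((6 + P) + 3) - 5 = (9 + P) - 5 = 4 + P)
u(K) = -1 (u(K) = 4 - 5 = -1)
C = -3/32 ≈ -0.093750
V(q) = -16 - 4*q (V(q) = -4 - 4*(q + 3) = -4 - 4*(3 + q) = -4 + (-12 - 4*q) = -16 - 4*q)
C*V(u(4)) = -3*(-16 - 4*(-1))/32 = -3*(-16 + 4)/32 = -3/32*(-12) = 9/8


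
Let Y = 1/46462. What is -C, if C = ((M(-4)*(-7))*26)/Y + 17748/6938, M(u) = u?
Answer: -117336630458/3469 ≈ -3.3824e+7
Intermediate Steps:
Y = 1/46462 ≈ 2.1523e-5
C = 117336630458/3469 (C = (-4*(-7)*26)/(1/46462) + 17748/6938 = (28*26)*46462 + 17748*(1/6938) = 728*46462 + 8874/3469 = 33824336 + 8874/3469 = 117336630458/3469 ≈ 3.3824e+7)
-C = -1*117336630458/3469 = -117336630458/3469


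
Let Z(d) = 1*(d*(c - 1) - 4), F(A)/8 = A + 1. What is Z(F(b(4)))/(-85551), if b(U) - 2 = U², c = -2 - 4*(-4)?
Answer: -1972/85551 ≈ -0.023051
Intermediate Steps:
c = 14 (c = -2 + 16 = 14)
b(U) = 2 + U²
F(A) = 8 + 8*A (F(A) = 8*(A + 1) = 8*(1 + A) = 8 + 8*A)
Z(d) = -4 + 13*d (Z(d) = 1*(d*(14 - 1) - 4) = 1*(d*13 - 4) = 1*(13*d - 4) = 1*(-4 + 13*d) = -4 + 13*d)
Z(F(b(4)))/(-85551) = (-4 + 13*(8 + 8*(2 + 4²)))/(-85551) = (-4 + 13*(8 + 8*(2 + 16)))*(-1/85551) = (-4 + 13*(8 + 8*18))*(-1/85551) = (-4 + 13*(8 + 144))*(-1/85551) = (-4 + 13*152)*(-1/85551) = (-4 + 1976)*(-1/85551) = 1972*(-1/85551) = -1972/85551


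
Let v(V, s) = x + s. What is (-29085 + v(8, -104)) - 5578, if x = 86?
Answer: -34681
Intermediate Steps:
v(V, s) = 86 + s
(-29085 + v(8, -104)) - 5578 = (-29085 + (86 - 104)) - 5578 = (-29085 - 18) - 5578 = -29103 - 5578 = -34681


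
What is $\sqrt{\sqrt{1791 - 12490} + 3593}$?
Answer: $\sqrt{3593 + i \sqrt{10699}} \approx 59.948 + 0.8627 i$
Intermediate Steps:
$\sqrt{\sqrt{1791 - 12490} + 3593} = \sqrt{\sqrt{-10699} + 3593} = \sqrt{i \sqrt{10699} + 3593} = \sqrt{3593 + i \sqrt{10699}}$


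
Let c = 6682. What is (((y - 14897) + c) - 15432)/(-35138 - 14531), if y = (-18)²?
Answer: 23323/49669 ≈ 0.46957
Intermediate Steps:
y = 324
(((y - 14897) + c) - 15432)/(-35138 - 14531) = (((324 - 14897) + 6682) - 15432)/(-35138 - 14531) = ((-14573 + 6682) - 15432)/(-49669) = (-7891 - 15432)*(-1/49669) = -23323*(-1/49669) = 23323/49669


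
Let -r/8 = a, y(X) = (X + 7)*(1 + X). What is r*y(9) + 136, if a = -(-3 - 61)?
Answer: -81784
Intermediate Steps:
y(X) = (1 + X)*(7 + X) (y(X) = (7 + X)*(1 + X) = (1 + X)*(7 + X))
a = 64 (a = -1*(-64) = 64)
r = -512 (r = -8*64 = -512)
r*y(9) + 136 = -512*(7 + 9² + 8*9) + 136 = -512*(7 + 81 + 72) + 136 = -512*160 + 136 = -81920 + 136 = -81784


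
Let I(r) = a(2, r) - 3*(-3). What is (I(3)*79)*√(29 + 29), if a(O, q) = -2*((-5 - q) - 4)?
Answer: 2607*√58 ≈ 19854.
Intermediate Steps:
a(O, q) = 18 + 2*q (a(O, q) = -2*(-9 - q) = 18 + 2*q)
I(r) = 27 + 2*r (I(r) = (18 + 2*r) - 3*(-3) = (18 + 2*r) + 9 = 27 + 2*r)
(I(3)*79)*√(29 + 29) = ((27 + 2*3)*79)*√(29 + 29) = ((27 + 6)*79)*√58 = (33*79)*√58 = 2607*√58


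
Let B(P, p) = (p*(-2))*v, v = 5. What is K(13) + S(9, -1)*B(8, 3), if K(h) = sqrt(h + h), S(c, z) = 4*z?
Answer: 120 + sqrt(26) ≈ 125.10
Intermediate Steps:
K(h) = sqrt(2)*sqrt(h) (K(h) = sqrt(2*h) = sqrt(2)*sqrt(h))
B(P, p) = -10*p (B(P, p) = (p*(-2))*5 = -2*p*5 = -10*p)
K(13) + S(9, -1)*B(8, 3) = sqrt(2)*sqrt(13) + (4*(-1))*(-10*3) = sqrt(26) - 4*(-30) = sqrt(26) + 120 = 120 + sqrt(26)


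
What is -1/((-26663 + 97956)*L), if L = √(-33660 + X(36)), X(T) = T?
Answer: I*√934/399525972 ≈ 7.6494e-8*I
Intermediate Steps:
L = 6*I*√934 (L = √(-33660 + 36) = √(-33624) = 6*I*√934 ≈ 183.37*I)
-1/((-26663 + 97956)*L) = -1/((-26663 + 97956)*(6*I*√934)) = -(-I*√934/5604)/71293 = -(-1)*I*√934/399525972 = I*√934/399525972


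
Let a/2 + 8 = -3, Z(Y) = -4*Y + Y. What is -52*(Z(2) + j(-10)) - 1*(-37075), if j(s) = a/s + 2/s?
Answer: 37283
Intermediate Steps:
Z(Y) = -3*Y
a = -22 (a = -16 + 2*(-3) = -16 - 6 = -22)
j(s) = -20/s (j(s) = -22/s + 2/s = -20/s)
-52*(Z(2) + j(-10)) - 1*(-37075) = -52*(-3*2 - 20/(-10)) - 1*(-37075) = -52*(-6 - 20*(-1/10)) + 37075 = -52*(-6 + 2) + 37075 = -52*(-4) + 37075 = 208 + 37075 = 37283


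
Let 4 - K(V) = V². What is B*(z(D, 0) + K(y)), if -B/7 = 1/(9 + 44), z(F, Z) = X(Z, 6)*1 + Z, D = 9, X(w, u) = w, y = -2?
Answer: 0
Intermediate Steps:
K(V) = 4 - V²
z(F, Z) = 2*Z (z(F, Z) = Z*1 + Z = Z + Z = 2*Z)
B = -7/53 (B = -7/(9 + 44) = -7/53 ≈ -0.13208)
B*(z(D, 0) + K(y)) = -7*(2*0 + (4 - 1*(-2)²))/53 = -7*(0 + (4 - 1*4))/53 = -7*(0 + (4 - 4))/53 = -7*(0 + 0)/53 = -7/53*0 = 0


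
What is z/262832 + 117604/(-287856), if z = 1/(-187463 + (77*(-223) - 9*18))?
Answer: -395641482452759/968400518415552 ≈ -0.40855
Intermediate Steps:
z = -1/204796 (z = 1/(-187463 + (-17171 - 162)) = 1/(-187463 - 17333) = 1/(-204796) = -1/204796 ≈ -4.8829e-6)
z/262832 + 117604/(-287856) = -1/204796/262832 + 117604/(-287856) = -1/204796*1/262832 + 117604*(-1/287856) = -1/53826942272 - 29401/71964 = -395641482452759/968400518415552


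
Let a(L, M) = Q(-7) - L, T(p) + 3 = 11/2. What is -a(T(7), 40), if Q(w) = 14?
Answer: -23/2 ≈ -11.500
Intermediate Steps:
T(p) = 5/2 (T(p) = -3 + 11/2 = 5/2)
a(L, M) = 14 - L
-a(T(7), 40) = -(14 - 1*5/2) = -(14 - 5/2) = -1*23/2 = -23/2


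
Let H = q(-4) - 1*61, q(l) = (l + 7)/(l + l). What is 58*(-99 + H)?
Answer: -37207/4 ≈ -9301.8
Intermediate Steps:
q(l) = (7 + l)/(2*l) (q(l) = (7 + l)/((2*l)) = (7 + l)*(1/(2*l)) = (7 + l)/(2*l))
H = -491/8 (H = (½)*(7 - 4)/(-4) - 1*61 = (½)*(-¼)*3 - 61 = -3/8 - 61 = -491/8 ≈ -61.375)
58*(-99 + H) = 58*(-99 - 491/8) = 58*(-1283/8) = -37207/4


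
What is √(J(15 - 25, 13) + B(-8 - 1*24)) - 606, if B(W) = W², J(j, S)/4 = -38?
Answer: -606 + 2*√218 ≈ -576.47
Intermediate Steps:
J(j, S) = -152 (J(j, S) = 4*(-38) = -152)
√(J(15 - 25, 13) + B(-8 - 1*24)) - 606 = √(-152 + (-8 - 1*24)²) - 606 = √(-152 + (-8 - 24)²) - 606 = √(-152 + (-32)²) - 606 = √(-152 + 1024) - 606 = √872 - 606 = 2*√218 - 606 = -606 + 2*√218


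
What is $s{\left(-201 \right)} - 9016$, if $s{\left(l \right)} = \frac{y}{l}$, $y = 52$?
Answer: $- \frac{1812268}{201} \approx -9016.3$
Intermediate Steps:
$s{\left(l \right)} = \frac{52}{l}$
$s{\left(-201 \right)} - 9016 = \frac{52}{-201} - 9016 = 52 \left(- \frac{1}{201}\right) - 9016 = - \frac{52}{201} - 9016 = - \frac{1812268}{201}$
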